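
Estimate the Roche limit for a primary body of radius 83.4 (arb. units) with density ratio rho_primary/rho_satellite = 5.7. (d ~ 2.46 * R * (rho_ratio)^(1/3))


d_Roche = 2.46 * 83.4 * 5.7^(1/3) = 366.4877

366.4877


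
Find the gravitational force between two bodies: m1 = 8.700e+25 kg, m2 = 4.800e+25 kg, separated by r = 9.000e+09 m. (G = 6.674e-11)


F = G*m1*m2/r^2 = 6.674e-11 * 8.700e+25 * 4.800e+25 / (9.000e+09)^2 = 6.674e-11 * 4.176e+51 / 8.100e+19 = 3.441e+21

3.441e+21 N


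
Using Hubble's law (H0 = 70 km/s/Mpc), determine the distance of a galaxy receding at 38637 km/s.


d = v / H0 = 38637 / 70 = 551.9571

551.9571 Mpc


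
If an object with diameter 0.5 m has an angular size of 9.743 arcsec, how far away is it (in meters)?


D = size / theta_rad, theta_rad = 9.743 * pi/(180*3600) = 4.724e-05, D = 10585.2821

10585.2821 m


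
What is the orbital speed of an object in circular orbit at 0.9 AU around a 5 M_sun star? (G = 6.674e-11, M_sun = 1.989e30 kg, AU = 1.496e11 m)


v = sqrt(GM/r) = sqrt(6.674e-11 * 9.945e+30 / 1.346e+11) = 70211.531

70211.531 m/s


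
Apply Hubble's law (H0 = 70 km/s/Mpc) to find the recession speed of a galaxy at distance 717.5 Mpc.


v = H0 * d = 70 * 717.5 = 50225.0

50225.0 km/s


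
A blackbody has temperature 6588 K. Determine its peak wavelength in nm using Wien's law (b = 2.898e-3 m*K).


lam_max = b / T = 2.898e-3 / 6588 = 4.399e-07 m = 439.8907 nm

439.8907 nm


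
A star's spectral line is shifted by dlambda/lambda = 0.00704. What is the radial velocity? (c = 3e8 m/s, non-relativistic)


v = (dlambda/lambda) * c = 0.00704 * 3e8 = 2.112e+06

2.112e+06 m/s


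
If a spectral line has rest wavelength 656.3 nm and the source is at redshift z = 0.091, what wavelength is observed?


lam_obs = lam_emit * (1 + z) = 656.3 * (1 + 0.091) = 716.0233

716.0233 nm


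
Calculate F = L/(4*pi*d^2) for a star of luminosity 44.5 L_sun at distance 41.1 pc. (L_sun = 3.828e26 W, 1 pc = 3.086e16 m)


F = L / (4*pi*d^2) = 1.703e+28 / (4*pi*(1.268e+18)^2) = 8.426e-10

8.426e-10 W/m^2


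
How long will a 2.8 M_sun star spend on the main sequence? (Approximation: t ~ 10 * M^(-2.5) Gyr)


t = 10 * M^(-2.5) = 10 * 2.8^(-2.5) = 0.7623

0.7623 Gyr


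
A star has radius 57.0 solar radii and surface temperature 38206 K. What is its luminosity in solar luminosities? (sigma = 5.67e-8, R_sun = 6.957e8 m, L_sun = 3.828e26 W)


R = 57.0 * 6.957e8 m = 3.96549e+10 m. L = 4*pi*R^2*sigma*T^4 = 4*pi*(3.96549e+10)^2 * 5.67e-8 * 38206^4 = 2.387332588e+33 W. L/L_sun = 2.387332588e+33 / 3.828e26 = 6.237e+06

6.237e+06 L_sun


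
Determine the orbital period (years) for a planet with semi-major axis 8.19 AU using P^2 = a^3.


P = a^(3/2) = 8.19^1.5 = 23.4383

23.4383 years


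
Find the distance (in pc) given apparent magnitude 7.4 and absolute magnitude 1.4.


d = 10^((m - M + 5)/5) = 10^((7.4 - 1.4 + 5)/5) = 158.4893

158.4893 pc


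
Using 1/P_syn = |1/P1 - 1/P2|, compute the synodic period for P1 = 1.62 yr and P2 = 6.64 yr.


1/P_syn = |1/P1 - 1/P2| = |1/1.62 - 1/6.64| => P_syn = 2.1428

2.1428 years


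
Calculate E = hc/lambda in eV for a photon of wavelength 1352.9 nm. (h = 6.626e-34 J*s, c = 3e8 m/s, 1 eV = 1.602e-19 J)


E = hc/lambda = 6.626e-34 * 3e8 / 1.353e-06 = 1.469e-19 J = 0.9172 eV

0.9172 eV


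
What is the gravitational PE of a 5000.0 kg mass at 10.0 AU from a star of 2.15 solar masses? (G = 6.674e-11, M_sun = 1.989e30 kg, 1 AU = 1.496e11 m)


M = 2.15 * 1.989e30 kg = 4.27635e+30 kg; r = 10.0 AU * 1.496e11 m/AU = 1.496e+12 m. U = -GM*m/r = -(6.674e-11 * 4.27635e+30 * 5000.0) / 1.496e+12 = -9.539e+11

-9.539e+11 J


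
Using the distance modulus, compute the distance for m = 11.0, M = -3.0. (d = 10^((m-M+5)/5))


d = 10^((m - M + 5)/5) = 10^((11.0 - -3.0 + 5)/5) = 6309.5734

6309.5734 pc


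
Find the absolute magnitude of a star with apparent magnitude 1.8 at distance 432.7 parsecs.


M = m - 5*log10(d) + 5 = 1.8 - 5*log10(432.7) + 5 = -6.3809

-6.3809


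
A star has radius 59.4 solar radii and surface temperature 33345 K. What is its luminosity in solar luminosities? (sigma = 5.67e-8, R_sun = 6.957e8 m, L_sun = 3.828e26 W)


R = 59.4 * 6.957e8 m = 4.132458e+10 m. L = 4*pi*R^2*sigma*T^4 = 4*pi*(4.132458e+10)^2 * 5.67e-8 * 33345^4 = 1.504293942e+33 W. L/L_sun = 1.504293942e+33 / 3.828e26 = 3.930e+06

3.930e+06 L_sun


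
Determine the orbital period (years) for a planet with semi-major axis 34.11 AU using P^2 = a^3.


P = a^(3/2) = 34.11^1.5 = 199.2152

199.2152 years


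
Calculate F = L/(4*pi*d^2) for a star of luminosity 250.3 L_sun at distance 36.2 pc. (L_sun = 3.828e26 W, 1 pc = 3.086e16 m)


F = L / (4*pi*d^2) = 9.581e+28 / (4*pi*(1.117e+18)^2) = 6.110e-09

6.110e-09 W/m^2


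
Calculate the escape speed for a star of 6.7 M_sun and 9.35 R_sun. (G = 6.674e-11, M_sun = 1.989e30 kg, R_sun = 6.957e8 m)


M = 6.7 * 1.989e30 kg = 1.33263e+31 kg; R = 9.35 * 6.957e8 m = 6.504795e+09 m. v_esc = sqrt(2GM/R) = sqrt(2 * 6.674e-11 * 1.33263e+31 / 6.504795e+09) = 522933.043

522933.043 m/s


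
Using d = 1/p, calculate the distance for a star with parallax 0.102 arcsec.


d = 1/p = 1/0.102 = 9.8039

9.8039 pc


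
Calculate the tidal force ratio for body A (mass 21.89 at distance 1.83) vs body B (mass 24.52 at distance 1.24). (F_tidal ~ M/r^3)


Ratio = (M1/r1^3) / (M2/r2^3) = (21.89/1.83^3) / (24.52/1.24^3) = 0.2777

0.2777


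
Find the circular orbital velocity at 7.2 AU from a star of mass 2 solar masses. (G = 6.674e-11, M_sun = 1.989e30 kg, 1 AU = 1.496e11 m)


v = sqrt(GM/r) = sqrt(6.674e-11 * 3.978e+30 / 1.077e+12) = 15699.7756

15699.7756 m/s


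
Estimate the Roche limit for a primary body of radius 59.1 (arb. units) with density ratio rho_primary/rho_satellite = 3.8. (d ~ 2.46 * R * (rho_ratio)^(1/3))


d_Roche = 2.46 * 59.1 * 3.8^(1/3) = 226.8735

226.8735


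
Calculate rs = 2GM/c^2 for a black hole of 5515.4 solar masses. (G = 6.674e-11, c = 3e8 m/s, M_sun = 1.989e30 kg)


M = 5515.4 * 1.989e30 kg = 1.09701306e+34 kg. rs = 2GM/c^2 = 2 * 6.674e-11 * 1.09701306e+34 / (3e8)^2 = 1.627e+07

1.627e+07 m


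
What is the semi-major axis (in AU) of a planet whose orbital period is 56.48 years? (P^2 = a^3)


a = P^(2/3) = 56.48^(2/3) = 14.7207

14.7207 AU


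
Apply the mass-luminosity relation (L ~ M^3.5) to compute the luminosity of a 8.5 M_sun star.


L/L_sun = (M/M_sun)^3.5 = 8.5^3.5 = 1790.4667

1790.4667 L_sun


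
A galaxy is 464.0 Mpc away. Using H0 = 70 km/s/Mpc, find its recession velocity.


v = H0 * d = 70 * 464.0 = 32480.0

32480.0 km/s


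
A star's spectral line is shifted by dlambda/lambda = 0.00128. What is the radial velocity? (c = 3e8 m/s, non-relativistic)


v = (dlambda/lambda) * c = 0.00128 * 3e8 = 384000.0

384000.0 m/s


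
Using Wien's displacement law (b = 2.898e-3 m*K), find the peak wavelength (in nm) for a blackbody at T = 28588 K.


lam_max = b / T = 2.898e-3 / 28588 = 1.014e-07 m = 101.3712 nm

101.3712 nm


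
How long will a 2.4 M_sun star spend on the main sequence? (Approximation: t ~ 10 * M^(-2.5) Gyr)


t = 10 * M^(-2.5) = 10 * 2.4^(-2.5) = 1.1207

1.1207 Gyr


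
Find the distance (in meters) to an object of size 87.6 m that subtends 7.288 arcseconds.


D = size / theta_rad, theta_rad = 7.288 * pi/(180*3600) = 3.533e-05, D = 2.479e+06

2.479e+06 m


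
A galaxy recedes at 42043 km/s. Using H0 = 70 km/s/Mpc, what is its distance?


d = v / H0 = 42043 / 70 = 600.6143

600.6143 Mpc


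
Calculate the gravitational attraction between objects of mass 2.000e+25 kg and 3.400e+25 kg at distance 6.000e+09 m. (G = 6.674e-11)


F = G*m1*m2/r^2 = 6.674e-11 * 2.000e+25 * 3.400e+25 / (6.000e+09)^2 = 6.674e-11 * 6.800e+50 / 3.600e+19 = 1.261e+21

1.261e+21 N


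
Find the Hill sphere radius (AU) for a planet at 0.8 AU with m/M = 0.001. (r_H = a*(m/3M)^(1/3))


r_H = a * (m/3M)^(1/3) = 0.8 * (0.001/3)^(1/3) = 0.0555

0.0555 AU


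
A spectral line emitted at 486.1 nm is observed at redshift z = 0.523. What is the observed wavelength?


lam_obs = lam_emit * (1 + z) = 486.1 * (1 + 0.523) = 740.3303

740.3303 nm


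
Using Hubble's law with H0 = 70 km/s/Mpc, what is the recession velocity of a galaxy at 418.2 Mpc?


v = H0 * d = 70 * 418.2 = 29274.0

29274.0 km/s


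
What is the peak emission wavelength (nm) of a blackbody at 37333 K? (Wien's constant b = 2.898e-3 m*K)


lam_max = b / T = 2.898e-3 / 37333 = 7.763e-08 m = 77.6257 nm

77.6257 nm


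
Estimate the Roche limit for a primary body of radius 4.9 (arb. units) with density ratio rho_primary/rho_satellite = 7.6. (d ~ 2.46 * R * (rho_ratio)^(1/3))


d_Roche = 2.46 * 4.9 * 7.6^(1/3) = 23.6993

23.6993


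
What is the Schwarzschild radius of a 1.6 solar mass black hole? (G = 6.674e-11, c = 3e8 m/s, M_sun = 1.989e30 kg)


M = 1.6 * 1.989e30 kg = 3.1824e+30 kg. rs = 2GM/c^2 = 2 * 6.674e-11 * 3.1824e+30 / (3e8)^2 = 4719.8528

4719.8528 m


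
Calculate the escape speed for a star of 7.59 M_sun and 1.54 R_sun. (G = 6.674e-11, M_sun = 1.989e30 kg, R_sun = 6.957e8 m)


M = 7.59 * 1.989e30 kg = 1.509651e+31 kg; R = 1.54 * 6.957e8 m = 1.071378e+09 m. v_esc = sqrt(2GM/R) = sqrt(2 * 6.674e-11 * 1.509651e+31 / 1.071378e+09) = 1.371e+06

1.371e+06 m/s


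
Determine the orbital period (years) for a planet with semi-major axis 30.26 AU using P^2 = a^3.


P = a^(3/2) = 30.26^1.5 = 166.4575

166.4575 years


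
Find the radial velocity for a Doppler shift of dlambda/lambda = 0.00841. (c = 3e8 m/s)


v = (dlambda/lambda) * c = 0.00841 * 3e8 = 2.523e+06

2.523e+06 m/s


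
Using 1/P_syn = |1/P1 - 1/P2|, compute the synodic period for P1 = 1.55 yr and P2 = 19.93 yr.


1/P_syn = |1/P1 - 1/P2| = |1/1.55 - 1/19.93| => P_syn = 1.6807

1.6807 years


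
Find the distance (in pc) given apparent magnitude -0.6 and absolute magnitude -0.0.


d = 10^((m - M + 5)/5) = 10^((-0.6 - -0.0 + 5)/5) = 7.5858

7.5858 pc


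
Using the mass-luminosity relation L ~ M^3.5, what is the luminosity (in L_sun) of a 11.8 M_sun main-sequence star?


L/L_sun = (M/M_sun)^3.5 = 11.8^3.5 = 5644.0003

5644.0003 L_sun


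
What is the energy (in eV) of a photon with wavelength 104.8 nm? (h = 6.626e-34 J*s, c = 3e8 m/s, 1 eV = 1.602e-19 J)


E = hc/lambda = 6.626e-34 * 3e8 / 1.048e-07 = 1.897e-18 J = 11.8399 eV

11.8399 eV


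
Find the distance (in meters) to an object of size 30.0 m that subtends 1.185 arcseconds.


D = size / theta_rad, theta_rad = 1.185 * pi/(180*3600) = 5.745e-06, D = 5.222e+06

5.222e+06 m


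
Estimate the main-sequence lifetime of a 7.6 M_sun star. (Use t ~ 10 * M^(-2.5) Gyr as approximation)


t = 10 * M^(-2.5) = 10 * 7.6^(-2.5) = 0.0628

0.0628 Gyr


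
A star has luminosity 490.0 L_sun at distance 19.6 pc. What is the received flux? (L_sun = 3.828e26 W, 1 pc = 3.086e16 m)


F = L / (4*pi*d^2) = 1.876e+29 / (4*pi*(6.049e+17)^2) = 4.080e-08

4.080e-08 W/m^2


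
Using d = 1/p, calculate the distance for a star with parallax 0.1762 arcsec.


d = 1/p = 1/0.1762 = 5.6754

5.6754 pc


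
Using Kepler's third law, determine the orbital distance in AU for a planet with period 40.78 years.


a = P^(2/3) = 40.78^(2/3) = 11.8476

11.8476 AU


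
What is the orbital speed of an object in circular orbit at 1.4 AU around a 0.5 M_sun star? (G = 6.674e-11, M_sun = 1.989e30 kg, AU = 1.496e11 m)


v = sqrt(GM/r) = sqrt(6.674e-11 * 9.945e+29 / 2.094e+11) = 17801.8723

17801.8723 m/s


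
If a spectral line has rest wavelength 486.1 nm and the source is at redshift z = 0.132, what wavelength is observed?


lam_obs = lam_emit * (1 + z) = 486.1 * (1 + 0.132) = 550.2652

550.2652 nm


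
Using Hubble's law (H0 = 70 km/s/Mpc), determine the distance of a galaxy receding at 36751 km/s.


d = v / H0 = 36751 / 70 = 525.0143

525.0143 Mpc


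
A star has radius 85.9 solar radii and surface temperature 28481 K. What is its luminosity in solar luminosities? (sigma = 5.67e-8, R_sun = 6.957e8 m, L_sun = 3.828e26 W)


R = 85.9 * 6.957e8 m = 5.976063e+10 m. L = 4*pi*R^2*sigma*T^4 = 4*pi*(5.976063e+10)^2 * 5.67e-8 * 28481^4 = 1.674342081e+33 W. L/L_sun = 1.674342081e+33 / 3.828e26 = 4.374e+06

4.374e+06 L_sun


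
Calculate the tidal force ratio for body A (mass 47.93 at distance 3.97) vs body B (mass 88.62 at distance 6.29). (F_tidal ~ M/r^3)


Ratio = (M1/r1^3) / (M2/r2^3) = (47.93/3.97^3) / (88.62/6.29^3) = 2.1511

2.1511


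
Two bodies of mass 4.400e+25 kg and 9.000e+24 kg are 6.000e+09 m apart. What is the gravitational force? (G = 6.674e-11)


F = G*m1*m2/r^2 = 6.674e-11 * 4.400e+25 * 9.000e+24 / (6.000e+09)^2 = 6.674e-11 * 3.960e+50 / 3.600e+19 = 7.341e+20

7.341e+20 N


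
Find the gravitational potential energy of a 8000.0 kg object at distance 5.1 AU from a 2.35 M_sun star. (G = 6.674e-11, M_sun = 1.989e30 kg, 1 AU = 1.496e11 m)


M = 2.35 * 1.989e30 kg = 4.67415e+30 kg; r = 5.1 AU * 1.496e11 m/AU = 7.6296e+11 m. U = -GM*m/r = -(6.674e-11 * 4.67415e+30 * 8000.0) / 7.6296e+11 = -3.271e+12

-3.271e+12 J


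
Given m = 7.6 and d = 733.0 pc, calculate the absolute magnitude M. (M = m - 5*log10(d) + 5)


M = m - 5*log10(d) + 5 = 7.6 - 5*log10(733.0) + 5 = -1.7255

-1.7255


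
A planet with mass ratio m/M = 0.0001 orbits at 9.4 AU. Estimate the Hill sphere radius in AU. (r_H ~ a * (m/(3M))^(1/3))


r_H = a * (m/3M)^(1/3) = 9.4 * (0.0001/3)^(1/3) = 0.3025

0.3025 AU


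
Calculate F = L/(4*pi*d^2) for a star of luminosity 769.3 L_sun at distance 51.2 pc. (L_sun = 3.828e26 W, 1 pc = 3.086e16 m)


F = L / (4*pi*d^2) = 2.945e+29 / (4*pi*(1.580e+18)^2) = 9.387e-09

9.387e-09 W/m^2


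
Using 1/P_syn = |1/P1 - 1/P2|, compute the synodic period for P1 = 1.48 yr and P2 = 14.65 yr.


1/P_syn = |1/P1 - 1/P2| = |1/1.48 - 1/14.65| => P_syn = 1.6463

1.6463 years


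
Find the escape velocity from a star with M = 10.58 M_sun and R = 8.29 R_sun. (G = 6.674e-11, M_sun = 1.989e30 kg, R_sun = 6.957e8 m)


M = 10.58 * 1.989e30 kg = 2.104362e+31 kg; R = 8.29 * 6.957e8 m = 5.767353e+09 m. v_esc = sqrt(2GM/R) = sqrt(2 * 6.674e-11 * 2.104362e+31 / 5.767353e+09) = 697878.8833

697878.8833 m/s


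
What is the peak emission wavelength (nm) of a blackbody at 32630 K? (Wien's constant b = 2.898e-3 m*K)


lam_max = b / T = 2.898e-3 / 32630 = 8.881e-08 m = 88.814 nm

88.814 nm


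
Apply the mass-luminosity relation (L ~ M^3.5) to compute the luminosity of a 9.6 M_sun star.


L/L_sun = (M/M_sun)^3.5 = 9.6^3.5 = 2741.2542

2741.2542 L_sun


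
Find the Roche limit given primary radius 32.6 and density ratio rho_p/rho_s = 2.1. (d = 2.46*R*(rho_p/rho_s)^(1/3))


d_Roche = 2.46 * 32.6 * 2.1^(1/3) = 102.6973

102.6973


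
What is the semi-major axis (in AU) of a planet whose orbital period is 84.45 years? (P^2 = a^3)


a = P^(2/3) = 84.45^(2/3) = 19.2486

19.2486 AU


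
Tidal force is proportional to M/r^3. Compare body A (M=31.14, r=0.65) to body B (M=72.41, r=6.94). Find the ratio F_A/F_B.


Ratio = (M1/r1^3) / (M2/r2^3) = (31.14/0.65^3) / (72.41/6.94^3) = 523.4297

523.4297


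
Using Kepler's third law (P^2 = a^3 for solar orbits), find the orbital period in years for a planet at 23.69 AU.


P = a^(3/2) = 23.69^1.5 = 115.3049

115.3049 years


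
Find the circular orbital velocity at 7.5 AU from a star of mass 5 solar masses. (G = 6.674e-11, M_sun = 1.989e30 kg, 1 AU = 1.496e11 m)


v = sqrt(GM/r) = sqrt(6.674e-11 * 9.945e+30 / 1.122e+12) = 24321.9878

24321.9878 m/s


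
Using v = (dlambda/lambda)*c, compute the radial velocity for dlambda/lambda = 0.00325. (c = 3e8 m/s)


v = (dlambda/lambda) * c = 0.00325 * 3e8 = 975000.0

975000.0 m/s


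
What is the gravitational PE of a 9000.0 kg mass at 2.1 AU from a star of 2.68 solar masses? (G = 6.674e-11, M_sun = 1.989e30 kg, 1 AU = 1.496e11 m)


M = 2.68 * 1.989e30 kg = 5.33052e+30 kg; r = 2.1 AU * 1.496e11 m/AU = 3.1416e+11 m. U = -GM*m/r = -(6.674e-11 * 5.33052e+30 * 9000.0) / 3.1416e+11 = -1.019e+13

-1.019e+13 J


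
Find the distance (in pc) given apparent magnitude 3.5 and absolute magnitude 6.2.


d = 10^((m - M + 5)/5) = 10^((3.5 - 6.2 + 5)/5) = 2.884

2.884 pc


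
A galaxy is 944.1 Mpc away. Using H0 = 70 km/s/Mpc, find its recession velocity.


v = H0 * d = 70 * 944.1 = 66087.0

66087.0 km/s


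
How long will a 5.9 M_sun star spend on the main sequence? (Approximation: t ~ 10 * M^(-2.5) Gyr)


t = 10 * M^(-2.5) = 10 * 5.9^(-2.5) = 0.1183

0.1183 Gyr


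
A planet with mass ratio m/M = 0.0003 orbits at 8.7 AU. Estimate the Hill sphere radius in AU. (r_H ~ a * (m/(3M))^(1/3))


r_H = a * (m/3M)^(1/3) = 8.7 * (0.0003/3)^(1/3) = 0.4038

0.4038 AU


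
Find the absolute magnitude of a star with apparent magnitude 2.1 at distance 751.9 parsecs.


M = m - 5*log10(d) + 5 = 2.1 - 5*log10(751.9) + 5 = -7.2808

-7.2808


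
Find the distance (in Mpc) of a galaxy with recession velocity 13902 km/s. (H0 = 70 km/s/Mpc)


d = v / H0 = 13902 / 70 = 198.6

198.6 Mpc


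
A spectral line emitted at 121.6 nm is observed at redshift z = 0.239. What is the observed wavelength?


lam_obs = lam_emit * (1 + z) = 121.6 * (1 + 0.239) = 150.6624

150.6624 nm


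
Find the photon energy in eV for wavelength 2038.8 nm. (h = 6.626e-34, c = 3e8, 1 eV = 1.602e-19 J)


E = hc/lambda = 6.626e-34 * 3e8 / 2.039e-06 = 9.750e-20 J = 0.6086 eV

0.6086 eV


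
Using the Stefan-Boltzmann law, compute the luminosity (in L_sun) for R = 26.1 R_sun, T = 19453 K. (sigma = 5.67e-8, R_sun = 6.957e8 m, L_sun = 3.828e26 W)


R = 26.1 * 6.957e8 m = 1.815777e+10 m. L = 4*pi*R^2*sigma*T^4 = 4*pi*(1.815777e+10)^2 * 5.67e-8 * 19453^4 = 3.364064325e+31 W. L/L_sun = 3.364064325e+31 / 3.828e26 = 87880.4683

87880.4683 L_sun


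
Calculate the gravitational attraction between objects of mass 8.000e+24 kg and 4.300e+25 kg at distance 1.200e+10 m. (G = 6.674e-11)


F = G*m1*m2/r^2 = 6.674e-11 * 8.000e+24 * 4.300e+25 / (1.200e+10)^2 = 6.674e-11 * 3.440e+50 / 1.440e+20 = 1.594e+20

1.594e+20 N


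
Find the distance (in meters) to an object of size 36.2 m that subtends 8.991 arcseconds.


D = size / theta_rad, theta_rad = 8.991 * pi/(180*3600) = 4.359e-05, D = 830473.3607

830473.3607 m


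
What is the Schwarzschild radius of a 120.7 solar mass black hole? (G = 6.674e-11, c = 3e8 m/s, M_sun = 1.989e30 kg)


M = 120.7 * 1.989e30 kg = 2.400723e+32 kg. rs = 2GM/c^2 = 2 * 6.674e-11 * 2.400723e+32 / (3e8)^2 = 356053.8956

356053.8956 m


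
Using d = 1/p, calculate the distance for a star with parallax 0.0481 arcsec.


d = 1/p = 1/0.0481 = 20.79

20.79 pc


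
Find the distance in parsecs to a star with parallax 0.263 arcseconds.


d = 1/p = 1/0.263 = 3.8023

3.8023 pc


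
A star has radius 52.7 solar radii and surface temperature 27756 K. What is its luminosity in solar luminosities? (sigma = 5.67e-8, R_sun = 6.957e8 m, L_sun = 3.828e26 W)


R = 52.7 * 6.957e8 m = 3.666339e+10 m. L = 4*pi*R^2*sigma*T^4 = 4*pi*(3.666339e+10)^2 * 5.67e-8 * 27756^4 = 5.684413672e+32 W. L/L_sun = 5.684413672e+32 / 3.828e26 = 1.485e+06

1.485e+06 L_sun


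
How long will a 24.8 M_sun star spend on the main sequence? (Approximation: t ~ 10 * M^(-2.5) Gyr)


t = 10 * M^(-2.5) = 10 * 24.8^(-2.5) = 0.0033

0.0033 Gyr


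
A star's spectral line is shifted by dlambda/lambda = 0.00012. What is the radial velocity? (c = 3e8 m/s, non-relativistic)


v = (dlambda/lambda) * c = 0.00012 * 3e8 = 36000.0

36000.0 m/s


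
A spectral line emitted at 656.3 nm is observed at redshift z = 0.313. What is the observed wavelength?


lam_obs = lam_emit * (1 + z) = 656.3 * (1 + 0.313) = 861.7219

861.7219 nm


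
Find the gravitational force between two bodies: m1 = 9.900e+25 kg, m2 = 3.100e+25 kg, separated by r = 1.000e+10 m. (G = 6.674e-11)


F = G*m1*m2/r^2 = 6.674e-11 * 9.900e+25 * 3.100e+25 / (1.000e+10)^2 = 6.674e-11 * 3.069e+51 / 1.000e+20 = 2.048e+21

2.048e+21 N


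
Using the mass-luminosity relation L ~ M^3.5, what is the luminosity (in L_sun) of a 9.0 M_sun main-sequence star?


L/L_sun = (M/M_sun)^3.5 = 9.0^3.5 = 2187.0

2187.0 L_sun


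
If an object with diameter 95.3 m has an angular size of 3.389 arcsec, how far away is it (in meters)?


D = size / theta_rad, theta_rad = 3.389 * pi/(180*3600) = 1.643e-05, D = 5.800e+06

5.800e+06 m


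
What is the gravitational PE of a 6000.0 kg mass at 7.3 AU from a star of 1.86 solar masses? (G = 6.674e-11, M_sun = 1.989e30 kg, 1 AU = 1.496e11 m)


M = 1.86 * 1.989e30 kg = 3.69954e+30 kg; r = 7.3 AU * 1.496e11 m/AU = 1.09208e+12 m. U = -GM*m/r = -(6.674e-11 * 3.69954e+30 * 6000.0) / 1.09208e+12 = -1.357e+12

-1.357e+12 J


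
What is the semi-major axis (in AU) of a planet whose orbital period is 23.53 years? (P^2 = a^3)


a = P^(2/3) = 23.53^(2/3) = 8.2114

8.2114 AU


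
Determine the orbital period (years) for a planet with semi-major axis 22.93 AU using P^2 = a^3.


P = a^(3/2) = 22.93^1.5 = 109.8009

109.8009 years


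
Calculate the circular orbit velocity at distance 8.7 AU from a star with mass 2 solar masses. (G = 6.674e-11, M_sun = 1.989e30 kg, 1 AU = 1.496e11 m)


v = sqrt(GM/r) = sqrt(6.674e-11 * 3.978e+30 / 1.302e+12) = 14282.363

14282.363 m/s


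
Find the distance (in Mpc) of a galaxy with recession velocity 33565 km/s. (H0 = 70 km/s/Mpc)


d = v / H0 = 33565 / 70 = 479.5

479.5 Mpc


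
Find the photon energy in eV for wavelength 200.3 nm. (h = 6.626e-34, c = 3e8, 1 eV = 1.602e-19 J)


E = hc/lambda = 6.626e-34 * 3e8 / 2.003e-07 = 9.924e-19 J = 6.1948 eV

6.1948 eV


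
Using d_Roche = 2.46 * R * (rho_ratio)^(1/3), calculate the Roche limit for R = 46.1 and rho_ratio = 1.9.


d_Roche = 2.46 * 46.1 * 1.9^(1/3) = 140.4604

140.4604


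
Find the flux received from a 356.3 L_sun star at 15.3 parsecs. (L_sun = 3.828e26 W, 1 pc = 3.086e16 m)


F = L / (4*pi*d^2) = 1.364e+29 / (4*pi*(4.722e+17)^2) = 4.869e-08

4.869e-08 W/m^2


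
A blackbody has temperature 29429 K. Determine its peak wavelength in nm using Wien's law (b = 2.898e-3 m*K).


lam_max = b / T = 2.898e-3 / 29429 = 9.847e-08 m = 98.4743 nm

98.4743 nm


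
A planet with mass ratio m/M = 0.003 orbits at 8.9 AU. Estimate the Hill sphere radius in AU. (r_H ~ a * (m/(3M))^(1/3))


r_H = a * (m/3M)^(1/3) = 8.9 * (0.003/3)^(1/3) = 0.89

0.89 AU


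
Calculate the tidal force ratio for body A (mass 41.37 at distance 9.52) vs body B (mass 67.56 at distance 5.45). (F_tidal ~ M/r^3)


Ratio = (M1/r1^3) / (M2/r2^3) = (41.37/9.52^3) / (67.56/5.45^3) = 0.1149

0.1149


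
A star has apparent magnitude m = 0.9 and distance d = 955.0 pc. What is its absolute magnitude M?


M = m - 5*log10(d) + 5 = 0.9 - 5*log10(955.0) + 5 = -9.0

-9.0


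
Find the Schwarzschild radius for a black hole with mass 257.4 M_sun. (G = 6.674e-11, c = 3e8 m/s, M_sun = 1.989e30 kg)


M = 257.4 * 1.989e30 kg = 5.119686e+32 kg. rs = 2GM/c^2 = 2 * 6.674e-11 * 5.119686e+32 / (3e8)^2 = 759306.3192

759306.3192 m


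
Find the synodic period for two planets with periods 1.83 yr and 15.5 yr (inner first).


1/P_syn = |1/P1 - 1/P2| = |1/1.83 - 1/15.5| => P_syn = 2.075

2.075 years


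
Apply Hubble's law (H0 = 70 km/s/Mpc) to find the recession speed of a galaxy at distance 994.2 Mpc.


v = H0 * d = 70 * 994.2 = 69594.0

69594.0 km/s


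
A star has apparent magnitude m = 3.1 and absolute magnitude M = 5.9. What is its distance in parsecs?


d = 10^((m - M + 5)/5) = 10^((3.1 - 5.9 + 5)/5) = 2.7542

2.7542 pc


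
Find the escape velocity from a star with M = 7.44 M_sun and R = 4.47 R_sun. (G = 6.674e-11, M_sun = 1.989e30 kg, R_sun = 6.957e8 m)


M = 7.44 * 1.989e30 kg = 1.479816e+31 kg; R = 4.47 * 6.957e8 m = 3.109779e+09 m. v_esc = sqrt(2GM/R) = sqrt(2 * 6.674e-11 * 1.479816e+31 / 3.109779e+09) = 796979.5817

796979.5817 m/s


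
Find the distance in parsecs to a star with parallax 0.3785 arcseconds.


d = 1/p = 1/0.3785 = 2.642

2.642 pc


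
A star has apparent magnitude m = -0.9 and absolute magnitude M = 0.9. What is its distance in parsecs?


d = 10^((m - M + 5)/5) = 10^((-0.9 - 0.9 + 5)/5) = 4.3652

4.3652 pc


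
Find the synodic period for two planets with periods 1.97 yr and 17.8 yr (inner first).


1/P_syn = |1/P1 - 1/P2| = |1/1.97 - 1/17.8| => P_syn = 2.2152

2.2152 years


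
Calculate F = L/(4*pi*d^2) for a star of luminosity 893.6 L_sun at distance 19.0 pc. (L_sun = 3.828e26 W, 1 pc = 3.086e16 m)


F = L / (4*pi*d^2) = 3.421e+29 / (4*pi*(5.863e+17)^2) = 7.918e-08

7.918e-08 W/m^2


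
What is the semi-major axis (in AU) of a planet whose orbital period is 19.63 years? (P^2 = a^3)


a = P^(2/3) = 19.63^(2/3) = 7.2769

7.2769 AU


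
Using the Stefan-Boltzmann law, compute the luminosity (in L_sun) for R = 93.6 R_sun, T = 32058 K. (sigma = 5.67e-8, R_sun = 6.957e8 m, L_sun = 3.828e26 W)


R = 93.6 * 6.957e8 m = 6.511752e+10 m. L = 4*pi*R^2*sigma*T^4 = 4*pi*(6.511752e+10)^2 * 5.67e-8 * 32058^4 = 3.191055263e+33 W. L/L_sun = 3.191055263e+33 / 3.828e26 = 8.336e+06

8.336e+06 L_sun


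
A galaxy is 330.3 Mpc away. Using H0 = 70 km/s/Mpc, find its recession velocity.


v = H0 * d = 70 * 330.3 = 23121.0

23121.0 km/s


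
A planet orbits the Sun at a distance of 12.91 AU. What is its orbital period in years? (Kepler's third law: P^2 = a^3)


P = a^(3/2) = 12.91^1.5 = 46.3863

46.3863 years


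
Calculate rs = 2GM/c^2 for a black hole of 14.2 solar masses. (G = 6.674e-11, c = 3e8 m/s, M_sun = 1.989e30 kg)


M = 14.2 * 1.989e30 kg = 2.82438e+31 kg. rs = 2GM/c^2 = 2 * 6.674e-11 * 2.82438e+31 / (3e8)^2 = 41888.6936

41888.6936 m


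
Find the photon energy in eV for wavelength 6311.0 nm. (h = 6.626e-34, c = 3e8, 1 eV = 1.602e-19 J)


E = hc/lambda = 6.626e-34 * 3e8 / 6.311e-06 = 3.150e-20 J = 0.1966 eV

0.1966 eV


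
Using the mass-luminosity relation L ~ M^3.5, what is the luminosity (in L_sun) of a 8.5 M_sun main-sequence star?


L/L_sun = (M/M_sun)^3.5 = 8.5^3.5 = 1790.4667

1790.4667 L_sun


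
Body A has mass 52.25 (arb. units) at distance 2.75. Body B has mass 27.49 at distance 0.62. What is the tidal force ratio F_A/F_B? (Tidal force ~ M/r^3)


Ratio = (M1/r1^3) / (M2/r2^3) = (52.25/2.75^3) / (27.49/0.62^3) = 0.0218

0.0218


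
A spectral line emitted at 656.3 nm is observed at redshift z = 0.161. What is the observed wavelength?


lam_obs = lam_emit * (1 + z) = 656.3 * (1 + 0.161) = 761.9643

761.9643 nm


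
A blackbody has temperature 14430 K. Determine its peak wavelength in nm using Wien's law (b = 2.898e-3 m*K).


lam_max = b / T = 2.898e-3 / 14430 = 2.008e-07 m = 200.8316 nm

200.8316 nm


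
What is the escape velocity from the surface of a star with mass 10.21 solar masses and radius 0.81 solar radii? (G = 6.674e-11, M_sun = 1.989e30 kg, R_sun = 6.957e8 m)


M = 10.21 * 1.989e30 kg = 2.030769e+31 kg; R = 0.81 * 6.957e8 m = 5.63517e+08 m. v_esc = sqrt(2GM/R) = sqrt(2 * 6.674e-11 * 2.030769e+31 / 5.63517e+08) = 2.193e+06

2.193e+06 m/s


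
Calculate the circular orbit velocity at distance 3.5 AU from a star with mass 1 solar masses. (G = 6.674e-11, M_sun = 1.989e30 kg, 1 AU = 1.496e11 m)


v = sqrt(GM/r) = sqrt(6.674e-11 * 1.989e+30 / 5.236e+11) = 15922.4786

15922.4786 m/s


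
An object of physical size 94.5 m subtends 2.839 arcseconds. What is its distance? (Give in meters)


D = size / theta_rad, theta_rad = 2.839 * pi/(180*3600) = 1.376e-05, D = 6.866e+06

6.866e+06 m


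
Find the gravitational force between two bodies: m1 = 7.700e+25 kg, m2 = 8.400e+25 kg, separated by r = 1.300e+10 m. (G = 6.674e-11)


F = G*m1*m2/r^2 = 6.674e-11 * 7.700e+25 * 8.400e+25 / (1.300e+10)^2 = 6.674e-11 * 6.468e+51 / 1.690e+20 = 2.554e+21

2.554e+21 N


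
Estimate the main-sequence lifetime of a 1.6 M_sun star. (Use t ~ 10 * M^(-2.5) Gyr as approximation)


t = 10 * M^(-2.5) = 10 * 1.6^(-2.5) = 3.0882

3.0882 Gyr


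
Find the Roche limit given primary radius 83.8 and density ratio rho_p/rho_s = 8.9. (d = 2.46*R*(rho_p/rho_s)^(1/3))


d_Roche = 2.46 * 83.8 * 8.9^(1/3) = 427.211

427.211


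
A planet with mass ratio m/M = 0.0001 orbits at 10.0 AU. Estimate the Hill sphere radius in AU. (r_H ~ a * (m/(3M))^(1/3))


r_H = a * (m/3M)^(1/3) = 10.0 * (0.0001/3)^(1/3) = 0.3218

0.3218 AU


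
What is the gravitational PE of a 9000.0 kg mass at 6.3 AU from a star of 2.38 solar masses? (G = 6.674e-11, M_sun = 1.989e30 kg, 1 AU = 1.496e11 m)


M = 2.38 * 1.989e30 kg = 4.73382e+30 kg; r = 6.3 AU * 1.496e11 m/AU = 9.4248e+11 m. U = -GM*m/r = -(6.674e-11 * 4.73382e+30 * 9000.0) / 9.4248e+11 = -3.017e+12

-3.017e+12 J


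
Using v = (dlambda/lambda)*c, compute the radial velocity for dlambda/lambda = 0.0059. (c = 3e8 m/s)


v = (dlambda/lambda) * c = 0.0059 * 3e8 = 1.770e+06

1.770e+06 m/s


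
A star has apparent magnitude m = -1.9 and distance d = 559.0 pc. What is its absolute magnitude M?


M = m - 5*log10(d) + 5 = -1.9 - 5*log10(559.0) + 5 = -10.6371

-10.6371


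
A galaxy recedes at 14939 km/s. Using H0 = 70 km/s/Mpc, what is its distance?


d = v / H0 = 14939 / 70 = 213.4143

213.4143 Mpc


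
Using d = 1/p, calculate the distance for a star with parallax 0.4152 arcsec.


d = 1/p = 1/0.4152 = 2.4085

2.4085 pc


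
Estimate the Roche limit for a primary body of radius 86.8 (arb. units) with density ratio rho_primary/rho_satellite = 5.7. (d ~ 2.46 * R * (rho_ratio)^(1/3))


d_Roche = 2.46 * 86.8 * 5.7^(1/3) = 381.4285

381.4285


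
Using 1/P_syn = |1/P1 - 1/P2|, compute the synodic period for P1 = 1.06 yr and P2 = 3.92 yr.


1/P_syn = |1/P1 - 1/P2| = |1/1.06 - 1/3.92| => P_syn = 1.4529

1.4529 years


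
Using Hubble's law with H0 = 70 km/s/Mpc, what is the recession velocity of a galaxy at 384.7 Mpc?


v = H0 * d = 70 * 384.7 = 26929.0

26929.0 km/s


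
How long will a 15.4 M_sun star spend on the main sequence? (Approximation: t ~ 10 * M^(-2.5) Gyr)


t = 10 * M^(-2.5) = 10 * 15.4^(-2.5) = 0.0107

0.0107 Gyr


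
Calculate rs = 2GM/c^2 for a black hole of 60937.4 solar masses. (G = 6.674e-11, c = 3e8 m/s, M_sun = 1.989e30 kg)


M = 60937.4 * 1.989e30 kg = 1.212044886e+35 kg. rs = 2GM/c^2 = 2 * 6.674e-11 * 1.212044886e+35 / (3e8)^2 = 1.798e+08

1.798e+08 m


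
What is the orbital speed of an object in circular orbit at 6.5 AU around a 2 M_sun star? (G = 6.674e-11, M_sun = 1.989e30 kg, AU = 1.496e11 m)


v = sqrt(GM/r) = sqrt(6.674e-11 * 3.978e+30 / 9.724e+11) = 16523.5369

16523.5369 m/s


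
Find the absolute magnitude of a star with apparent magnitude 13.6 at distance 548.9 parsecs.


M = m - 5*log10(d) + 5 = 13.6 - 5*log10(548.9) + 5 = 4.9025

4.9025


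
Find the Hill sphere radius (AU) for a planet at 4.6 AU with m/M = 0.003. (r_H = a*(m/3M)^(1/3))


r_H = a * (m/3M)^(1/3) = 4.6 * (0.003/3)^(1/3) = 0.46

0.46 AU


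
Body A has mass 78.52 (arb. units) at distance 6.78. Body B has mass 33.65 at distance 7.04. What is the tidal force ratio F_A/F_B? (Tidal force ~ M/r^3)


Ratio = (M1/r1^3) / (M2/r2^3) = (78.52/6.78^3) / (33.65/7.04^3) = 2.6123

2.6123


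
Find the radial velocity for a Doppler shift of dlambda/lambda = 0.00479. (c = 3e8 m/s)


v = (dlambda/lambda) * c = 0.00479 * 3e8 = 1.437e+06

1.437e+06 m/s


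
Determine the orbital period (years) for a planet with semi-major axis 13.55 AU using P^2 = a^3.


P = a^(3/2) = 13.55^1.5 = 49.878

49.878 years


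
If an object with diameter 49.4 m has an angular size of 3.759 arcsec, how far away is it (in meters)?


D = size / theta_rad, theta_rad = 3.759 * pi/(180*3600) = 1.822e-05, D = 2.711e+06

2.711e+06 m


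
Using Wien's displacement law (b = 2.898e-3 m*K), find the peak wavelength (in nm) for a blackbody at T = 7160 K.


lam_max = b / T = 2.898e-3 / 7160 = 4.047e-07 m = 404.7486 nm

404.7486 nm


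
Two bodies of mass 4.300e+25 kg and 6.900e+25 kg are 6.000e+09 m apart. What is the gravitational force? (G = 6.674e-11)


F = G*m1*m2/r^2 = 6.674e-11 * 4.300e+25 * 6.900e+25 / (6.000e+09)^2 = 6.674e-11 * 2.967e+51 / 3.600e+19 = 5.500e+21

5.500e+21 N


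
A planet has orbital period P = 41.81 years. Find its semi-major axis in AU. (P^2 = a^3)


a = P^(2/3) = 41.81^(2/3) = 12.0463

12.0463 AU


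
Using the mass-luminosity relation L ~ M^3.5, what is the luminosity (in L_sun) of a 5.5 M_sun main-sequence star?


L/L_sun = (M/M_sun)^3.5 = 5.5^3.5 = 390.184

390.184 L_sun


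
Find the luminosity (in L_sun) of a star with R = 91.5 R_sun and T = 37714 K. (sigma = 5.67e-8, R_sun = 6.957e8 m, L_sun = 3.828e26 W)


R = 91.5 * 6.957e8 m = 6.365655e+10 m. L = 4*pi*R^2*sigma*T^4 = 4*pi*(6.365655e+10)^2 * 5.67e-8 * 37714^4 = 5.841030913e+33 W. L/L_sun = 5.841030913e+33 / 3.828e26 = 1.526e+07

1.526e+07 L_sun


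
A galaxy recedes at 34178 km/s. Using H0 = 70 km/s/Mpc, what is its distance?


d = v / H0 = 34178 / 70 = 488.2571

488.2571 Mpc


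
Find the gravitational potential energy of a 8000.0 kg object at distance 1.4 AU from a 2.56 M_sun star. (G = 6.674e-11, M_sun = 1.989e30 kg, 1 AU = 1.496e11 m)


M = 2.56 * 1.989e30 kg = 5.09184e+30 kg; r = 1.4 AU * 1.496e11 m/AU = 2.0944e+11 m. U = -GM*m/r = -(6.674e-11 * 5.09184e+30 * 8000.0) / 2.0944e+11 = -1.298e+13

-1.298e+13 J


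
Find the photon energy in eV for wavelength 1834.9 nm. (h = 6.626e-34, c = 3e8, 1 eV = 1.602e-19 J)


E = hc/lambda = 6.626e-34 * 3e8 / 1.835e-06 = 1.083e-19 J = 0.6762 eV

0.6762 eV


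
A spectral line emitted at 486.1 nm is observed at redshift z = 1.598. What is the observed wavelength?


lam_obs = lam_emit * (1 + z) = 486.1 * (1 + 1.598) = 1262.8878

1262.8878 nm


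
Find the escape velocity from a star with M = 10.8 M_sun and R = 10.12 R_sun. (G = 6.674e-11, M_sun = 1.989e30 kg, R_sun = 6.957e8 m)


M = 10.8 * 1.989e30 kg = 2.14812e+31 kg; R = 10.12 * 6.957e8 m = 7.040484e+09 m. v_esc = sqrt(2GM/R) = sqrt(2 * 6.674e-11 * 2.14812e+31 / 7.040484e+09) = 638169.5973

638169.5973 m/s


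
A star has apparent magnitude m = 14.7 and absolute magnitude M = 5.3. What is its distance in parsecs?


d = 10^((m - M + 5)/5) = 10^((14.7 - 5.3 + 5)/5) = 758.5776

758.5776 pc


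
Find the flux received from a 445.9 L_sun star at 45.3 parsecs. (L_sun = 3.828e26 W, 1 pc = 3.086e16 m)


F = L / (4*pi*d^2) = 1.707e+29 / (4*pi*(1.398e+18)^2) = 6.950e-09

6.950e-09 W/m^2


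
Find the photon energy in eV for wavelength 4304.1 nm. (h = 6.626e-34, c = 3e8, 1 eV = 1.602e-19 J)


E = hc/lambda = 6.626e-34 * 3e8 / 4.304e-06 = 4.618e-20 J = 0.2883 eV

0.2883 eV


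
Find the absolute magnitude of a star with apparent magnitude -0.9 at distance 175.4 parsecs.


M = m - 5*log10(d) + 5 = -0.9 - 5*log10(175.4) + 5 = -7.1201

-7.1201


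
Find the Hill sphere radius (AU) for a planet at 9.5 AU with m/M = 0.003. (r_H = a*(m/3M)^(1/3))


r_H = a * (m/3M)^(1/3) = 9.5 * (0.003/3)^(1/3) = 0.95

0.95 AU


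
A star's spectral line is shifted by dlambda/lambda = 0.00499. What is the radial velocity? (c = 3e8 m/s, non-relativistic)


v = (dlambda/lambda) * c = 0.00499 * 3e8 = 1.497e+06

1.497e+06 m/s


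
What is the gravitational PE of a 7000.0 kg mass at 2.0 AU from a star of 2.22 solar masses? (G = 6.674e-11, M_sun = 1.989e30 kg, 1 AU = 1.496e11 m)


M = 2.22 * 1.989e30 kg = 4.41558e+30 kg; r = 2.0 AU * 1.496e11 m/AU = 2.992e+11 m. U = -GM*m/r = -(6.674e-11 * 4.41558e+30 * 7000.0) / 2.992e+11 = -6.895e+12

-6.895e+12 J


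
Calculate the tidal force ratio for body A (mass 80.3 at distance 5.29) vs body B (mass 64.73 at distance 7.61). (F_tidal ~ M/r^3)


Ratio = (M1/r1^3) / (M2/r2^3) = (80.3/5.29^3) / (64.73/7.61^3) = 3.6931

3.6931


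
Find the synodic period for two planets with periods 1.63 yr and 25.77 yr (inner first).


1/P_syn = |1/P1 - 1/P2| = |1/1.63 - 1/25.77| => P_syn = 1.7401

1.7401 years


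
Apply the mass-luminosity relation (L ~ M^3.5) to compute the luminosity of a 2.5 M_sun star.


L/L_sun = (M/M_sun)^3.5 = 2.5^3.5 = 24.7053

24.7053 L_sun


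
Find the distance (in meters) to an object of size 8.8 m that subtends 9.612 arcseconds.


D = size / theta_rad, theta_rad = 9.612 * pi/(180*3600) = 4.660e-05, D = 188840.0224

188840.0224 m


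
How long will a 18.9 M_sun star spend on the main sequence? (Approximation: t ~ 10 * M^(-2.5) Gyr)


t = 10 * M^(-2.5) = 10 * 18.9^(-2.5) = 0.0064

0.0064 Gyr


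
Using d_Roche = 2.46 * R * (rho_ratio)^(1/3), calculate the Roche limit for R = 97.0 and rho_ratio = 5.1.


d_Roche = 2.46 * 97.0 * 5.1^(1/3) = 410.7368

410.7368


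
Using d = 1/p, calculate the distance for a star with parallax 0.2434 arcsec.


d = 1/p = 1/0.2434 = 4.1085

4.1085 pc


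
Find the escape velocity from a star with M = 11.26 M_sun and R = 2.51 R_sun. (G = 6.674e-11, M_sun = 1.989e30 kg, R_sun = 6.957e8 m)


M = 11.26 * 1.989e30 kg = 2.239614e+31 kg; R = 2.51 * 6.957e8 m = 1.746207e+09 m. v_esc = sqrt(2GM/R) = sqrt(2 * 6.674e-11 * 2.239614e+31 / 1.746207e+09) = 1.308e+06

1.308e+06 m/s


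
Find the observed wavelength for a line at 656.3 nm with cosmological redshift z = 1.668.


lam_obs = lam_emit * (1 + z) = 656.3 * (1 + 1.668) = 1751.0084

1751.0084 nm


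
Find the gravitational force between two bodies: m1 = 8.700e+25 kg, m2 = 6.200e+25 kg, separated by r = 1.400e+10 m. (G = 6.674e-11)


F = G*m1*m2/r^2 = 6.674e-11 * 8.700e+25 * 6.200e+25 / (1.400e+10)^2 = 6.674e-11 * 5.394e+51 / 1.960e+20 = 1.837e+21

1.837e+21 N


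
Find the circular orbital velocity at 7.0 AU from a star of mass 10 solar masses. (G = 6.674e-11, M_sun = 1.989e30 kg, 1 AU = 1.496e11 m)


v = sqrt(GM/r) = sqrt(6.674e-11 * 1.989e+31 / 1.047e+12) = 35603.7445

35603.7445 m/s


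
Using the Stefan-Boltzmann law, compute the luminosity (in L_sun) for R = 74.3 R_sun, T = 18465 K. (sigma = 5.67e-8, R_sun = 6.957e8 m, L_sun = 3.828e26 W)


R = 74.3 * 6.957e8 m = 5.169051e+10 m. L = 4*pi*R^2*sigma*T^4 = 4*pi*(5.169051e+10)^2 * 5.67e-8 * 18465^4 = 2.213154867e+32 W. L/L_sun = 2.213154867e+32 / 3.828e26 = 578149.1294

578149.1294 L_sun


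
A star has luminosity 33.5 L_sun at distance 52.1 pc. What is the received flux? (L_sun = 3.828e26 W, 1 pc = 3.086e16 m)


F = L / (4*pi*d^2) = 1.282e+28 / (4*pi*(1.608e+18)^2) = 3.948e-10

3.948e-10 W/m^2


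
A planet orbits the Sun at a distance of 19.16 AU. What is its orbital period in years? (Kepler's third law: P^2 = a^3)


P = a^(3/2) = 19.16^1.5 = 83.8674

83.8674 years


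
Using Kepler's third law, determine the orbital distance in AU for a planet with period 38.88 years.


a = P^(2/3) = 38.88^(2/3) = 11.4767

11.4767 AU


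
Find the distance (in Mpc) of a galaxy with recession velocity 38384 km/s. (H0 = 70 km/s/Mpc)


d = v / H0 = 38384 / 70 = 548.3429

548.3429 Mpc


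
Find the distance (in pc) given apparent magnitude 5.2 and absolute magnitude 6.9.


d = 10^((m - M + 5)/5) = 10^((5.2 - 6.9 + 5)/5) = 4.5709

4.5709 pc


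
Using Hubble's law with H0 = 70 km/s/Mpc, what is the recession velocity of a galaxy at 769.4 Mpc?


v = H0 * d = 70 * 769.4 = 53858.0

53858.0 km/s


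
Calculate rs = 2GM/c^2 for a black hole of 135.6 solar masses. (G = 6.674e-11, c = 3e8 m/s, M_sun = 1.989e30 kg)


M = 135.6 * 1.989e30 kg = 2.697084e+32 kg. rs = 2GM/c^2 = 2 * 6.674e-11 * 2.697084e+32 / (3e8)^2 = 400007.5248

400007.5248 m


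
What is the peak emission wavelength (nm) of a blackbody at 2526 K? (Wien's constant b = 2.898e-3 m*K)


lam_max = b / T = 2.898e-3 / 2526 = 1.147e-06 m = 1147.2684 nm

1147.2684 nm
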